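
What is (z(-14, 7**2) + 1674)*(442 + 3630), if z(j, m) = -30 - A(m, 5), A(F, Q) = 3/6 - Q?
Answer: 6712692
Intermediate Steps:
A(F, Q) = 1/2 - Q (A(F, Q) = 3*(1/6) - Q = 1/2 - Q)
z(j, m) = -51/2 (z(j, m) = -30 - (1/2 - 1*5) = -30 - (1/2 - 5) = -30 - 1*(-9/2) = -30 + 9/2 = -51/2)
(z(-14, 7**2) + 1674)*(442 + 3630) = (-51/2 + 1674)*(442 + 3630) = (3297/2)*4072 = 6712692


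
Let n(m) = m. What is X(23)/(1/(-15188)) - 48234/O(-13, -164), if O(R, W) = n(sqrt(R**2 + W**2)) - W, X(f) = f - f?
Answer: 7910376/169 - 48234*sqrt(27065)/169 ≈ -146.82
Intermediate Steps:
X(f) = 0
O(R, W) = sqrt(R**2 + W**2) - W
X(23)/(1/(-15188)) - 48234/O(-13, -164) = 0/(1/(-15188)) - 48234/(sqrt((-13)**2 + (-164)**2) - 1*(-164)) = 0/(-1/15188) - 48234/(sqrt(169 + 26896) + 164) = 0*(-15188) - 48234/(sqrt(27065) + 164) = 0 - 48234/(164 + sqrt(27065)) = -48234/(164 + sqrt(27065))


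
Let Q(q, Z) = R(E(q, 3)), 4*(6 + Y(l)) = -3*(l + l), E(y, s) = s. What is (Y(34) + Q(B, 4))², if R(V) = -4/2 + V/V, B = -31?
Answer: 3364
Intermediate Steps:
Y(l) = -6 - 3*l/2 (Y(l) = -6 + (-3*(l + l))/4 = -6 + (-6*l)/4 = -6 - 3*l/2)
R(V) = -1 (R(V) = -4*½ + 1 = -2 + 1 = -1)
Q(q, Z) = -1
(Y(34) + Q(B, 4))² = ((-6 - 3/2*34) - 1)² = ((-6 - 51) - 1)² = (-57 - 1)² = (-58)² = 3364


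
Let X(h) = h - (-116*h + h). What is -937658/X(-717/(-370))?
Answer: -86733365/20793 ≈ -4171.3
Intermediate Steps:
X(h) = 116*h (X(h) = h - (-115)*h = h + 115*h = 116*h)
-937658/X(-717/(-370)) = -937658/(116*(-717/(-370))) = -937658/(116*(-717*(-1/370))) = -937658/(116*(717/370)) = -937658/41586/185 = -937658*185/41586 = -86733365/20793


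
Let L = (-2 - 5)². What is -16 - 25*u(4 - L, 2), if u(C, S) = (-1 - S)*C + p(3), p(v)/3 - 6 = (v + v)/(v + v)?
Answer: -3916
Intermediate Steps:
L = 49 (L = (-7)² = 49)
p(v) = 21 (p(v) = 18 + 3*((v + v)/(v + v)) = 18 + 3*((2*v)/((2*v))) = 18 + 3*((2*v)*(1/(2*v))) = 18 + 3*1 = 18 + 3 = 21)
u(C, S) = 21 + C*(-1 - S) (u(C, S) = (-1 - S)*C + 21 = C*(-1 - S) + 21 = 21 + C*(-1 - S))
-16 - 25*u(4 - L, 2) = -16 - 25*(21 - (4 - 1*49) - 1*(4 - 1*49)*2) = -16 - 25*(21 - (4 - 49) - 1*(4 - 49)*2) = -16 - 25*(21 - 1*(-45) - 1*(-45)*2) = -16 - 25*(21 + 45 + 90) = -16 - 25*156 = -16 - 3900 = -3916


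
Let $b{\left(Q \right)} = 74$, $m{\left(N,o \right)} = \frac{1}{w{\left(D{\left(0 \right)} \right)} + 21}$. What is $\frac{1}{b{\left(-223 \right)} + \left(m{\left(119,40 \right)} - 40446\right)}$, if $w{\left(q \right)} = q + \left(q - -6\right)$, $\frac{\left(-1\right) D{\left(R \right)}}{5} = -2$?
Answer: $- \frac{47}{1897483} \approx -2.477 \cdot 10^{-5}$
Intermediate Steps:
$D{\left(R \right)} = 10$ ($D{\left(R \right)} = \left(-5\right) \left(-2\right) = 10$)
$w{\left(q \right)} = 6 + 2 q$ ($w{\left(q \right)} = q + \left(q + 6\right) = q + \left(6 + q\right) = 6 + 2 q$)
$m{\left(N,o \right)} = \frac{1}{47}$ ($m{\left(N,o \right)} = \frac{1}{\left(6 + 2 \cdot 10\right) + 21} = \frac{1}{\left(6 + 20\right) + 21} = \frac{1}{26 + 21} = \frac{1}{47}$)
$\frac{1}{b{\left(-223 \right)} + \left(m{\left(119,40 \right)} - 40446\right)} = \frac{1}{74 + \left(\frac{1}{47} - 40446\right)} = \frac{1}{74 - \frac{1900961}{47}} = \frac{1}{- \frac{1897483}{47}} = - \frac{47}{1897483}$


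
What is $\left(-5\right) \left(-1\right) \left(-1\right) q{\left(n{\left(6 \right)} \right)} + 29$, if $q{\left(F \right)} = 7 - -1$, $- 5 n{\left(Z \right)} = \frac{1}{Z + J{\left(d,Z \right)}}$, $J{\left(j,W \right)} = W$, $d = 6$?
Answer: $-11$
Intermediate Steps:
$n{\left(Z \right)} = - \frac{1}{10 Z}$ ($n{\left(Z \right)} = - \frac{1}{5 \left(Z + Z\right)} = - \frac{1}{5 \cdot 2 Z} = - \frac{\frac{1}{2} \frac{1}{Z}}{5} = - \frac{1}{10 Z}$)
$q{\left(F \right)} = 8$ ($q{\left(F \right)} = 7 + 1 = 8$)
$\left(-5\right) \left(-1\right) \left(-1\right) q{\left(n{\left(6 \right)} \right)} + 29 = \left(-5\right) \left(-1\right) \left(-1\right) 8 + 29 = 5 \left(-1\right) 8 + 29 = \left(-5\right) 8 + 29 = -40 + 29 = -11$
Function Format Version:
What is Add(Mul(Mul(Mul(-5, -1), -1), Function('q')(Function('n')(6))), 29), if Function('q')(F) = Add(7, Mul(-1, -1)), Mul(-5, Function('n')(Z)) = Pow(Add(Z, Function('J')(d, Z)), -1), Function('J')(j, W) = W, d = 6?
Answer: -11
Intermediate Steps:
Function('n')(Z) = Mul(Rational(-1, 10), Pow(Z, -1)) (Function('n')(Z) = Mul(Rational(-1, 5), Pow(Add(Z, Z), -1)) = Mul(Rational(-1, 5), Pow(Mul(2, Z), -1)) = Mul(Rational(-1, 5), Mul(Rational(1, 2), Pow(Z, -1))) = Mul(Rational(-1, 10), Pow(Z, -1)))
Function('q')(F) = 8 (Function('q')(F) = Add(7, 1) = 8)
Add(Mul(Mul(Mul(-5, -1), -1), Function('q')(Function('n')(6))), 29) = Add(Mul(Mul(Mul(-5, -1), -1), 8), 29) = Add(Mul(Mul(5, -1), 8), 29) = Add(Mul(-5, 8), 29) = Add(-40, 29) = -11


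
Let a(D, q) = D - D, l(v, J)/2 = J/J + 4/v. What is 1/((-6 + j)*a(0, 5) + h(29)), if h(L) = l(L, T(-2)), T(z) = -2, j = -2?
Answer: 29/66 ≈ 0.43939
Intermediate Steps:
l(v, J) = 2 + 8/v (l(v, J) = 2*(J/J + 4/v) = 2*(1 + 4/v) = 2 + 8/v)
a(D, q) = 0
h(L) = 2 + 8/L
1/((-6 + j)*a(0, 5) + h(29)) = 1/((-6 - 2)*0 + (2 + 8/29)) = 1/(-8*0 + (2 + 8*(1/29))) = 1/(0 + (2 + 8/29)) = 1/(0 + 66/29) = 1/(66/29) = 29/66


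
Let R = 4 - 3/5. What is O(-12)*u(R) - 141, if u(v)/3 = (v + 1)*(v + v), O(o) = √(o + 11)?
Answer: -141 + 2244*I/25 ≈ -141.0 + 89.76*I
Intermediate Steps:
R = 17/5 (R = 4 - 3/5 = 4 - 1*⅗ = 4 - ⅗ = 17/5 ≈ 3.4000)
O(o) = √(11 + o)
u(v) = 6*v*(1 + v) (u(v) = 3*((v + 1)*(v + v)) = 3*((1 + v)*(2*v)) = 3*(2*v*(1 + v)) = 6*v*(1 + v))
O(-12)*u(R) - 141 = √(11 - 12)*(6*(17/5)*(1 + 17/5)) - 141 = √(-1)*(6*(17/5)*(22/5)) - 141 = I*(2244/25) - 141 = 2244*I/25 - 141 = -141 + 2244*I/25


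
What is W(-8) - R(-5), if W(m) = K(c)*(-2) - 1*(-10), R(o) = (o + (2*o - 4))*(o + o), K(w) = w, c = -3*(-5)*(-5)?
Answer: -30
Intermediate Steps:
c = -75 (c = 15*(-5) = -75)
R(o) = 2*o*(-4 + 3*o) (R(o) = (o + (-4 + 2*o))*(2*o) = (-4 + 3*o)*(2*o) = 2*o*(-4 + 3*o))
W(m) = 160 (W(m) = -75*(-2) - 1*(-10) = 150 + 10 = 160)
W(-8) - R(-5) = 160 - 2*(-5)*(-4 + 3*(-5)) = 160 - 2*(-5)*(-4 - 15) = 160 - 2*(-5)*(-19) = 160 - 1*190 = 160 - 190 = -30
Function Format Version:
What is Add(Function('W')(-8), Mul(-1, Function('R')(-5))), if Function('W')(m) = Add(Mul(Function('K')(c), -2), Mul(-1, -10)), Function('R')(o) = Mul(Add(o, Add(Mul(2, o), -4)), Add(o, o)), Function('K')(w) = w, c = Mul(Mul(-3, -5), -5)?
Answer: -30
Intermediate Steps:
c = -75 (c = Mul(15, -5) = -75)
Function('R')(o) = Mul(2, o, Add(-4, Mul(3, o))) (Function('R')(o) = Mul(Add(o, Add(-4, Mul(2, o))), Mul(2, o)) = Mul(Add(-4, Mul(3, o)), Mul(2, o)) = Mul(2, o, Add(-4, Mul(3, o))))
Function('W')(m) = 160 (Function('W')(m) = Add(Mul(-75, -2), Mul(-1, -10)) = Add(150, 10) = 160)
Add(Function('W')(-8), Mul(-1, Function('R')(-5))) = Add(160, Mul(-1, Mul(2, -5, Add(-4, Mul(3, -5))))) = Add(160, Mul(-1, Mul(2, -5, Add(-4, -15)))) = Add(160, Mul(-1, Mul(2, -5, -19))) = Add(160, Mul(-1, 190)) = Add(160, -190) = -30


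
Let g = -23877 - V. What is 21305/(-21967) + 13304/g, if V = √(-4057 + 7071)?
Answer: -19124181999011/12523564962205 + 13304*√3014/570108115 ≈ -1.5258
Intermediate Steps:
V = √3014 ≈ 54.900
g = -23877 - √3014 ≈ -23932.
21305/(-21967) + 13304/g = 21305/(-21967) + 13304/(-23877 - √3014) = 21305*(-1/21967) + 13304/(-23877 - √3014) = -21305/21967 + 13304/(-23877 - √3014)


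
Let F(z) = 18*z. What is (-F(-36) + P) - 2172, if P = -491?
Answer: -2015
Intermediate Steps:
(-F(-36) + P) - 2172 = (-18*(-36) - 491) - 2172 = (-1*(-648) - 491) - 2172 = (648 - 491) - 2172 = 157 - 2172 = -2015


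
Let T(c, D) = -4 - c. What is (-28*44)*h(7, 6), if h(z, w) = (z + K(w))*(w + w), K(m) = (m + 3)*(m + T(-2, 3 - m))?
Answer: -635712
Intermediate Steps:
K(m) = (-2 + m)*(3 + m) (K(m) = (m + 3)*(m + (-4 - 1*(-2))) = (3 + m)*(m + (-4 + 2)) = (3 + m)*(m - 2) = (3 + m)*(-2 + m) = (-2 + m)*(3 + m))
h(z, w) = 2*w*(-6 + w + z + w²) (h(z, w) = (z + (-6 + w + w²))*(w + w) = (-6 + w + z + w²)*(2*w) = 2*w*(-6 + w + z + w²))
(-28*44)*h(7, 6) = (-28*44)*(2*6*(-6 + 6 + 7 + 6²)) = -2464*6*(-6 + 6 + 7 + 36) = -2464*6*43 = -1232*516 = -635712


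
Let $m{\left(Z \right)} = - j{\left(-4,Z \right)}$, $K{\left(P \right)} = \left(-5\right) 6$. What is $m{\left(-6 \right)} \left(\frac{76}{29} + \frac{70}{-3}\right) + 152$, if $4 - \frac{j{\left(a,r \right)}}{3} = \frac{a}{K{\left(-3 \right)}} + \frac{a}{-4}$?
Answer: $\frac{143606}{435} \approx 330.13$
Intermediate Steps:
$K{\left(P \right)} = -30$
$j{\left(a,r \right)} = 12 + \frac{17 a}{20}$ ($j{\left(a,r \right)} = 12 - 3 \left(\frac{a}{-30} + \frac{a}{-4}\right) = 12 - 3 \left(a \left(- \frac{1}{30}\right) + a \left(- \frac{1}{4}\right)\right) = 12 - 3 \left(- \frac{a}{30} - \frac{a}{4}\right) = 12 - 3 \left(- \frac{17 a}{60}\right) = 12 + \frac{17 a}{20}$)
$m{\left(Z \right)} = - \frac{43}{5}$ ($m{\left(Z \right)} = - (12 + \frac{17}{20} \left(-4\right)) = - (12 - \frac{17}{5}) = \left(-1\right) \frac{43}{5} = - \frac{43}{5}$)
$m{\left(-6 \right)} \left(\frac{76}{29} + \frac{70}{-3}\right) + 152 = - \frac{43 \left(\frac{76}{29} + \frac{70}{-3}\right)}{5} + 152 = - \frac{43 \left(76 \cdot \frac{1}{29} + 70 \left(- \frac{1}{3}\right)\right)}{5} + 152 = - \frac{43 \left(\frac{76}{29} - \frac{70}{3}\right)}{5} + 152 = \left(- \frac{43}{5}\right) \left(- \frac{1802}{87}\right) + 152 = \frac{77486}{435} + 152 = \frac{143606}{435}$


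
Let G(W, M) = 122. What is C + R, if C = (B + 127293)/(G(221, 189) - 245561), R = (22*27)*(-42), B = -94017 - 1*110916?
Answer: -2041044844/81813 ≈ -24948.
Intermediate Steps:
B = -204933 (B = -94017 - 110916 = -204933)
R = -24948 (R = 594*(-42) = -24948)
C = 25880/81813 (C = (-204933 + 127293)/(122 - 245561) = -77640/(-245439) = -77640*(-1/245439) = 25880/81813 ≈ 0.31633)
C + R = 25880/81813 - 24948 = -2041044844/81813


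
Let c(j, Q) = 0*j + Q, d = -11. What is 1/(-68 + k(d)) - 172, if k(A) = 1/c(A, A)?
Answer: -128839/749 ≈ -172.01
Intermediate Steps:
c(j, Q) = Q (c(j, Q) = 0 + Q = Q)
k(A) = 1/A
1/(-68 + k(d)) - 172 = 1/(-68 + 1/(-11)) - 172 = 1/(-68 - 1/11) - 172 = 1/(-749/11) - 172 = -11/749 - 172 = -128839/749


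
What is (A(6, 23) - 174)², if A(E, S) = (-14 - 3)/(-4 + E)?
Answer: 133225/4 ≈ 33306.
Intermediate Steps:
A(E, S) = -17/(-4 + E)
(A(6, 23) - 174)² = (-17/(-4 + 6) - 174)² = (-17/2 - 174)² = (-365/2)² = 133225/4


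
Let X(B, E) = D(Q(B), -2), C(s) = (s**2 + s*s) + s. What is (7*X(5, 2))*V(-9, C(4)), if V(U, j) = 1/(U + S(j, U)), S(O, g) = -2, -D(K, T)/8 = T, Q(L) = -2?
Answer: -112/11 ≈ -10.182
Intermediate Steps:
C(s) = s + 2*s**2 (C(s) = (s**2 + s**2) + s = 2*s**2 + s = s + 2*s**2)
D(K, T) = -8*T
X(B, E) = 16 (X(B, E) = -8*(-2) = 16)
V(U, j) = 1/(-2 + U) (V(U, j) = 1/(U - 2) = 1/(-2 + U))
(7*X(5, 2))*V(-9, C(4)) = (7*16)/(-2 - 9) = 112/(-11) = 112*(-1/11) = -112/11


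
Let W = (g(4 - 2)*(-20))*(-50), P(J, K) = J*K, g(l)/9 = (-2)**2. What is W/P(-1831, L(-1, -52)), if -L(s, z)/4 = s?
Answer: -9000/1831 ≈ -4.9153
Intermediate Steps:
L(s, z) = -4*s
g(l) = 36 (g(l) = 9*(-2)**2 = 9*4 = 36)
W = 36000 (W = (36*(-20))*(-50) = -720*(-50) = 36000)
W/P(-1831, L(-1, -52)) = 36000/((-(-7324)*(-1))) = 36000/((-1831*4)) = 36000/(-7324) = 36000*(-1/7324) = -9000/1831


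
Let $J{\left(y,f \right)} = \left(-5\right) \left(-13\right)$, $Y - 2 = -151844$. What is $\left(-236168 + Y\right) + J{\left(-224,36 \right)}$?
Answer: $-387945$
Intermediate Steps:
$Y = -151842$ ($Y = 2 - 151844 = -151842$)
$J{\left(y,f \right)} = 65$
$\left(-236168 + Y\right) + J{\left(-224,36 \right)} = \left(-236168 - 151842\right) + 65 = -388010 + 65 = -387945$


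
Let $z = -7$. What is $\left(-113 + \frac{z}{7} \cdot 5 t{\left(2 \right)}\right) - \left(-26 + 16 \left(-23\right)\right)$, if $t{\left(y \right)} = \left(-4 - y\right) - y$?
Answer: $321$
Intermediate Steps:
$t{\left(y \right)} = -4 - 2 y$
$\left(-113 + \frac{z}{7} \cdot 5 t{\left(2 \right)}\right) - \left(-26 + 16 \left(-23\right)\right) = \left(-113 + - \frac{7}{7} \cdot 5 \left(-4 - 4\right)\right) - \left(-26 + 16 \left(-23\right)\right) = \left(-113 + \left(-7\right) \frac{1}{7} \cdot 5 \left(-4 - 4\right)\right) - \left(-26 - 368\right) = \left(-113 + \left(-1\right) 5 \left(-8\right)\right) - -394 = \left(-113 - -40\right) + 394 = \left(-113 + 40\right) + 394 = -73 + 394 = 321$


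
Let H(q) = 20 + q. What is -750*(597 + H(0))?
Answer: -462750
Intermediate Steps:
-750*(597 + H(0)) = -750*(597 + (20 + 0)) = -750*(597 + 20) = -750*617 = -462750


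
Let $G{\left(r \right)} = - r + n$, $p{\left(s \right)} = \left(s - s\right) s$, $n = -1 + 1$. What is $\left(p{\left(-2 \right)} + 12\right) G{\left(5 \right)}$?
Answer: $-60$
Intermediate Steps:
$n = 0$
$p{\left(s \right)} = 0$ ($p{\left(s \right)} = 0 s = 0$)
$G{\left(r \right)} = - r$ ($G{\left(r \right)} = - r + 0 = - r$)
$\left(p{\left(-2 \right)} + 12\right) G{\left(5 \right)} = \left(0 + 12\right) \left(\left(-1\right) 5\right) = 12 \left(-5\right) = -60$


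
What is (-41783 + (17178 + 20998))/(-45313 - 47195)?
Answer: 3607/92508 ≈ 0.038991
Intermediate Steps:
(-41783 + (17178 + 20998))/(-45313 - 47195) = (-41783 + 38176)/(-92508) = -3607*(-1/92508) = 3607/92508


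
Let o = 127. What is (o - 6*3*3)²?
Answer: 5329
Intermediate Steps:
(o - 6*3*3)² = (127 - 6*3*3)² = (127 - 18*3)² = (127 - 54)² = 73² = 5329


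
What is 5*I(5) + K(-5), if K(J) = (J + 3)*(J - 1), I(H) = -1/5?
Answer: 11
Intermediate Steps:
I(H) = -⅕ (I(H) = -1*⅕ = -⅕)
K(J) = (-1 + J)*(3 + J) (K(J) = (3 + J)*(-1 + J) = (-1 + J)*(3 + J))
5*I(5) + K(-5) = 5*(-⅕) + (-3 + (-5)² + 2*(-5)) = -1 + (-3 + 25 - 10) = -1 + 12 = 11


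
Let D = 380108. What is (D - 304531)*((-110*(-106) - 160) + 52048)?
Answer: 4802767196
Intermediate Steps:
(D - 304531)*((-110*(-106) - 160) + 52048) = (380108 - 304531)*((-110*(-106) - 160) + 52048) = 75577*((11660 - 160) + 52048) = 75577*(11500 + 52048) = 75577*63548 = 4802767196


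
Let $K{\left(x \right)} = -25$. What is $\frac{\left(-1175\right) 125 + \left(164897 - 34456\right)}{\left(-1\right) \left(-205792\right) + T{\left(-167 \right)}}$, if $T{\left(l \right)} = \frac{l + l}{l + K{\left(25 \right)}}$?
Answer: $- \frac{1577664}{19756199} \approx -0.079857$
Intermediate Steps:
$T{\left(l \right)} = \frac{2 l}{-25 + l}$ ($T{\left(l \right)} = \frac{l + l}{l - 25} = \frac{2 l}{-25 + l}$)
$\frac{\left(-1175\right) 125 + \left(164897 - 34456\right)}{\left(-1\right) \left(-205792\right) + T{\left(-167 \right)}} = \frac{\left(-1175\right) 125 + \left(164897 - 34456\right)}{\left(-1\right) \left(-205792\right) + 2 \left(-167\right) \frac{1}{-25 - 167}} = \frac{-146875 + \left(164897 - 34456\right)}{205792 + 2 \left(-167\right) \frac{1}{-192}} = \frac{-146875 + 130441}{205792 + 2 \left(-167\right) \left(- \frac{1}{192}\right)} = - \frac{16434}{205792 + \frac{167}{96}} = - \frac{16434}{\frac{19756199}{96}} = \left(-16434\right) \frac{96}{19756199} = - \frac{1577664}{19756199}$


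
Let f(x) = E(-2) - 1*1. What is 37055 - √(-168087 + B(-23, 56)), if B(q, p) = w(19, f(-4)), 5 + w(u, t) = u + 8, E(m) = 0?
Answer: 37055 - I*√168065 ≈ 37055.0 - 409.96*I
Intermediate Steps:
f(x) = -1 (f(x) = 0 - 1*1 = 0 - 1 = -1)
w(u, t) = 3 + u (w(u, t) = -5 + (u + 8) = -5 + (8 + u) = 3 + u)
B(q, p) = 22 (B(q, p) = 3 + 19 = 22)
37055 - √(-168087 + B(-23, 56)) = 37055 - √(-168087 + 22) = 37055 - √(-168065) = 37055 - I*√168065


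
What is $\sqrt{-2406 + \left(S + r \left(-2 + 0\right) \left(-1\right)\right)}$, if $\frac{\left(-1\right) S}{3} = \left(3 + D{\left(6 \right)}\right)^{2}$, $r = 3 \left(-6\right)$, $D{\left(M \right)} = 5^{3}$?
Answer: $i \sqrt{51594} \approx 227.14 i$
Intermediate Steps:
$D{\left(M \right)} = 125$
$r = -18$
$S = -49152$ ($S = - 3 \left(3 + 125\right)^{2} = - 3 \cdot 128^{2} = \left(-3\right) 16384 = -49152$)
$\sqrt{-2406 + \left(S + r \left(-2 + 0\right) \left(-1\right)\right)} = \sqrt{-2406 - \left(49152 + 18 \left(-2 + 0\right) \left(-1\right)\right)} = \sqrt{-2406 - \left(49152 + 18 \left(\left(-2\right) \left(-1\right)\right)\right)} = \sqrt{-2406 - 49188} = \sqrt{-51594} = i \sqrt{51594}$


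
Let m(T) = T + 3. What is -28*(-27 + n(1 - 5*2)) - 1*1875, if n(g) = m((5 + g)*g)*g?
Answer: 8709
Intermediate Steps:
m(T) = 3 + T
n(g) = g*(3 + g*(5 + g)) (n(g) = (3 + (5 + g)*g)*g = (3 + g*(5 + g))*g = g*(3 + g*(5 + g)))
-28*(-27 + n(1 - 5*2)) - 1*1875 = -28*(-27 + (1 - 5*2)*(3 + (1 - 5*2)*(5 + (1 - 5*2)))) - 1*1875 = -28*(-27 + (1 - 10)*(3 + (1 - 10)*(5 + (1 - 10)))) - 1875 = -28*(-27 - 9*(3 - 9*(5 - 9))) - 1875 = -28*(-27 - 9*(3 - 9*(-4))) - 1875 = -28*(-27 - 9*(3 + 36)) - 1875 = -28*(-27 - 9*39) - 1875 = -28*(-27 - 351) - 1875 = -28*(-378) - 1875 = 10584 - 1875 = 8709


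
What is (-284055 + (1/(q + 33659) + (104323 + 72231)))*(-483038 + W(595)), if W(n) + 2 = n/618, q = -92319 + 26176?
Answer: 1042443945405040625/20075112 ≈ 5.1927e+10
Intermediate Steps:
q = -66143
W(n) = -2 + n/618
(-284055 + (1/(q + 33659) + (104323 + 72231)))*(-483038 + W(595)) = (-284055 + (1/(-66143 + 33659) + (104323 + 72231)))*(-483038 + (-2 + (1/618)*595)) = (-284055 + (1/(-32484) + 176554))*(-483038 + (-2 + 595/618)) = (-284055 + (-1/32484 + 176554))*(-483038 - 641/618) = (-284055 + 5735180135/32484)*(-298518125/618) = -3492062485/32484*(-298518125/618) = 1042443945405040625/20075112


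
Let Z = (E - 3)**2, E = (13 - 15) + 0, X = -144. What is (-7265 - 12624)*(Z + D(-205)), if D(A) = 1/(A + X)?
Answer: -173511636/349 ≈ -4.9717e+5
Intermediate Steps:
D(A) = 1/(-144 + A) (D(A) = 1/(A - 144) = 1/(-144 + A))
E = -2 (E = -2 + 0 = -2)
Z = 25 (Z = (-2 - 3)**2 = (-5)**2 = 25)
(-7265 - 12624)*(Z + D(-205)) = (-7265 - 12624)*(25 + 1/(-144 - 205)) = -19889*(25 + 1/(-349)) = -19889*(25 - 1/349) = -19889*8724/349 = -173511636/349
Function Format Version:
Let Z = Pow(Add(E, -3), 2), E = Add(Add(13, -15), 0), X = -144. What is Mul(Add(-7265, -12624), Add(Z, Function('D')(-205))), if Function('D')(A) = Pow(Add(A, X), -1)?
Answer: Rational(-173511636, 349) ≈ -4.9717e+5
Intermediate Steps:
Function('D')(A) = Pow(Add(-144, A), -1) (Function('D')(A) = Pow(Add(A, -144), -1) = Pow(Add(-144, A), -1))
E = -2 (E = Add(-2, 0) = -2)
Z = 25 (Z = Pow(Add(-2, -3), 2) = Pow(-5, 2) = 25)
Mul(Add(-7265, -12624), Add(Z, Function('D')(-205))) = Mul(Add(-7265, -12624), Add(25, Pow(Add(-144, -205), -1))) = Mul(-19889, Add(25, Pow(-349, -1))) = Mul(-19889, Add(25, Rational(-1, 349))) = Mul(-19889, Rational(8724, 349)) = Rational(-173511636, 349)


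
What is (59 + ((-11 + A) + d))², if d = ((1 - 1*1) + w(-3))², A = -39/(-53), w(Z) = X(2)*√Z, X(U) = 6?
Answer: 9865881/2809 ≈ 3512.2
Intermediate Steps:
w(Z) = 6*√Z
A = 39/53 (A = -39*(-1/53) = 39/53 ≈ 0.73585)
d = -108 (d = ((1 - 1*1) + 6*√(-3))² = ((1 - 1) + 6*(I*√3))² = (0 + 6*I*√3)² = (6*I*√3)² = -108)
(59 + ((-11 + A) + d))² = (59 + ((-11 + 39/53) - 108))² = (59 + (-544/53 - 108))² = (59 - 6268/53)² = (-3141/53)² = 9865881/2809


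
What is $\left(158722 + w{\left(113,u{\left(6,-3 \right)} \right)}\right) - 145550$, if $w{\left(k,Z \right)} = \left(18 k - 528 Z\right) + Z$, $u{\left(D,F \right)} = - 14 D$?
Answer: $59474$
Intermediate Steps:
$w{\left(k,Z \right)} = - 527 Z + 18 k$ ($w{\left(k,Z \right)} = \left(- 528 Z + 18 k\right) + Z = - 527 Z + 18 k$)
$\left(158722 + w{\left(113,u{\left(6,-3 \right)} \right)}\right) - 145550 = \left(158722 - \left(-2034 + 527 \left(\left(-14\right) 6\right)\right)\right) - 145550 = \left(158722 + \left(\left(-527\right) \left(-84\right) + 2034\right)\right) - 145550 = \left(158722 + \left(44268 + 2034\right)\right) - 145550 = \left(158722 + 46302\right) - 145550 = 205024 - 145550 = 59474$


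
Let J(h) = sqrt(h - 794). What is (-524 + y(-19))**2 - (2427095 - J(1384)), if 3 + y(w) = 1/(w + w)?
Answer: -3103644451/1444 + sqrt(590) ≈ -2.1493e+6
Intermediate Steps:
y(w) = -3 + 1/(2*w) (y(w) = -3 + 1/(w + w) = -3 + 1/(2*w))
J(h) = sqrt(-794 + h)
(-524 + y(-19))**2 - (2427095 - J(1384)) = (-524 + (-3 + (1/2)/(-19)))**2 - (2427095 - sqrt(-794 + 1384)) = (-524 + (-3 + (1/2)*(-1/19)))**2 - (2427095 - sqrt(590)) = (-524 + (-3 - 1/38))**2 + (-2427095 + sqrt(590)) = (-524 - 115/38)**2 + (-2427095 + sqrt(590)) = (-20027/38)**2 + (-2427095 + sqrt(590)) = 401080729/1444 + (-2427095 + sqrt(590)) = -3103644451/1444 + sqrt(590)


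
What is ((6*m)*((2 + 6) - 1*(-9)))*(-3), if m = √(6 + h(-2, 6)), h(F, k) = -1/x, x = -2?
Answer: -153*√26 ≈ -780.15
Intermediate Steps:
h(F, k) = ½ (h(F, k) = -1/(-2) = -1*(-½) = ½)
m = √26/2 (m = √(6 + ½) = √(13/2) = √26/2 ≈ 2.5495)
((6*m)*((2 + 6) - 1*(-9)))*(-3) = ((6*(√26/2))*((2 + 6) - 1*(-9)))*(-3) = ((3*√26)*(8 + 9))*(-3) = ((3*√26)*17)*(-3) = (51*√26)*(-3) = -153*√26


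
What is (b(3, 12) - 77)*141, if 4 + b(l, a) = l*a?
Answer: -6345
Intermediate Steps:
b(l, a) = -4 + a*l (b(l, a) = -4 + l*a = -4 + a*l)
(b(3, 12) - 77)*141 = ((-4 + 12*3) - 77)*141 = ((-4 + 36) - 77)*141 = (32 - 77)*141 = -45*141 = -6345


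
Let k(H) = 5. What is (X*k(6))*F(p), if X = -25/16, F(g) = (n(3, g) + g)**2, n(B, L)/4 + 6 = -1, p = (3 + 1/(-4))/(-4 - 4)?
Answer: -102831125/16384 ≈ -6276.3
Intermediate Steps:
p = -11/32 (p = (3 - 1/4)/(-8) = (11/4)*(-1/8) = -11/32 ≈ -0.34375)
n(B, L) = -28 (n(B, L) = -24 + 4*(-1) = -24 - 4 = -28)
F(g) = (-28 + g)**2
X = -25/16 (X = -25*1/16 = -25/16 ≈ -1.5625)
(X*k(6))*F(p) = (-25/16*5)*(-28 - 11/32)**2 = -125*(-907/32)**2/16 = -125/16*822649/1024 = -102831125/16384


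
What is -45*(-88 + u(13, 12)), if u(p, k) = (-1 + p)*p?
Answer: -3060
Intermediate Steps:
u(p, k) = p*(-1 + p)
-45*(-88 + u(13, 12)) = -45*(-88 + 13*(-1 + 13)) = -45*(-88 + 13*12) = -45*(-88 + 156) = -45*68 = -3060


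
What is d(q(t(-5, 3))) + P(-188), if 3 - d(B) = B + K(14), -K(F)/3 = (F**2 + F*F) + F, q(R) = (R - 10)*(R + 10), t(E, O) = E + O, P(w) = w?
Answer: 1129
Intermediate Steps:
q(R) = (-10 + R)*(10 + R)
K(F) = -6*F**2 - 3*F (K(F) = -3*((F**2 + F*F) + F) = -3*((F**2 + F**2) + F) = -3*(2*F**2 + F) = -3*(F + 2*F**2) = -6*F**2 - 3*F)
d(B) = 1221 - B (d(B) = 3 - (B - 3*14*(1 + 2*14)) = 3 - (B - 3*14*(1 + 28)) = 3 - (B - 3*14*29) = 3 - (B - 1218) = 3 - (-1218 + B) = 3 + (1218 - B) = 1221 - B)
d(q(t(-5, 3))) + P(-188) = (1221 - (-100 + (-5 + 3)**2)) - 188 = (1221 - (-100 + (-2)**2)) - 188 = (1221 - (-100 + 4)) - 188 = (1221 - 1*(-96)) - 188 = (1221 + 96) - 188 = 1317 - 188 = 1129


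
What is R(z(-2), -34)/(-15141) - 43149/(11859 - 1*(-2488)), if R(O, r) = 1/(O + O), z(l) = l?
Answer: -2613261689/868911708 ≈ -3.0075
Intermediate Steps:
R(O, r) = 1/(2*O)
R(z(-2), -34)/(-15141) - 43149/(11859 - 1*(-2488)) = ((1/2)/(-2))/(-15141) - 43149/(11859 - 1*(-2488)) = ((1/2)*(-1/2))*(-1/15141) - 43149/(11859 + 2488) = -1/4*(-1/15141) - 43149/14347 = 1/60564 - 43149*1/14347 = 1/60564 - 43149/14347 = -2613261689/868911708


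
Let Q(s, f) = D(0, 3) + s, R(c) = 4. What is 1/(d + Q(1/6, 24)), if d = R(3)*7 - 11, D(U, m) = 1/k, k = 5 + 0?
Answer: 30/521 ≈ 0.057582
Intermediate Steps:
k = 5
D(U, m) = ⅕ (D(U, m) = 1/5 = ⅕)
Q(s, f) = ⅕ + s
d = 17 (d = 4*7 - 11 = 28 - 11 = 17)
1/(d + Q(1/6, 24)) = 1/(17 + (⅕ + 1/6)) = 1/(17 + (⅕ + ⅙)) = 1/(17 + 11/30) = 1/(521/30) = 30/521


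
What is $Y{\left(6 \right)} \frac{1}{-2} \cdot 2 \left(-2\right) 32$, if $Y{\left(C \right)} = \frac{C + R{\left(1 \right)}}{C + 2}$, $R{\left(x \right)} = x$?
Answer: $56$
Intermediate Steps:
$Y{\left(C \right)} = \frac{1 + C}{2 + C}$ ($Y{\left(C \right)} = \frac{C + 1}{C + 2} = \frac{1 + C}{2 + C}$)
$Y{\left(6 \right)} \frac{1}{-2} \cdot 2 \left(-2\right) 32 = \frac{1 + 6}{2 + 6} \frac{1}{-2} \cdot 2 \left(-2\right) 32 = \frac{1}{8} \cdot 7 \left(- \frac{1}{2}\right) 2 \left(-2\right) 32 = \frac{1}{8} \cdot 7 \left(\left(-1\right) \left(-2\right)\right) 32 = \frac{7}{8} \cdot 2 \cdot 32 = \frac{7}{4} \cdot 32 = 56$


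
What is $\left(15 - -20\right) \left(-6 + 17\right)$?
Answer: $385$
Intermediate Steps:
$\left(15 - -20\right) \left(-6 + 17\right) = \left(15 + 20\right) 11 = 35 \cdot 11 = 385$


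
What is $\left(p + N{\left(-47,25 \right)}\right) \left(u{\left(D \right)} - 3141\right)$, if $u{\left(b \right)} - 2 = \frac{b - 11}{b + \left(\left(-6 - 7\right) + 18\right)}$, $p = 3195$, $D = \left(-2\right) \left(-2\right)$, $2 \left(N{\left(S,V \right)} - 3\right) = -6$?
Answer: $-10031590$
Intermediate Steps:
$N{\left(S,V \right)} = 0$ ($N{\left(S,V \right)} = 3 + \frac{1}{2} \left(-6\right) = 3 - 3 = 0$)
$D = 4$
$u{\left(b \right)} = 2 + \frac{-11 + b}{5 + b}$ ($u{\left(b \right)} = 2 + \frac{b - 11}{b + \left(\left(-6 - 7\right) + 18\right)} = 2 + \frac{-11 + b}{b + \left(-13 + 18\right)} = 2 + \frac{-11 + b}{b + 5} = 2 + \frac{-11 + b}{5 + b}$)
$\left(p + N{\left(-47,25 \right)}\right) \left(u{\left(D \right)} - 3141\right) = \left(3195 + 0\right) \left(\frac{-1 + 3 \cdot 4}{5 + 4} - 3141\right) = 3195 \left(\frac{-1 + 12}{9} - 3141\right) = 3195 \left(\frac{1}{9} \cdot 11 - 3141\right) = 3195 \left(\frac{11}{9} - 3141\right) = 3195 \left(- \frac{28258}{9}\right) = -10031590$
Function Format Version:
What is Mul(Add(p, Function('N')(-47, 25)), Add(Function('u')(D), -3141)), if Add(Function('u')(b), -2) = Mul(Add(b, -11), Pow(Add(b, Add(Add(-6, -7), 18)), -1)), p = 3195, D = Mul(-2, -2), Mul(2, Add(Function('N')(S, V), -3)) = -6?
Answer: -10031590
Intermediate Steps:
Function('N')(S, V) = 0 (Function('N')(S, V) = Add(3, Mul(Rational(1, 2), -6)) = Add(3, -3) = 0)
D = 4
Function('u')(b) = Add(2, Mul(Pow(Add(5, b), -1), Add(-11, b))) (Function('u')(b) = Add(2, Mul(Add(b, -11), Pow(Add(b, Add(Add(-6, -7), 18)), -1))) = Add(2, Mul(Add(-11, b), Pow(Add(b, Add(-13, 18)), -1))) = Add(2, Mul(Add(-11, b), Pow(Add(b, 5), -1))) = Add(2, Mul(Add(-11, b), Pow(Add(5, b), -1))) = Add(2, Mul(Pow(Add(5, b), -1), Add(-11, b))))
Mul(Add(p, Function('N')(-47, 25)), Add(Function('u')(D), -3141)) = Mul(Add(3195, 0), Add(Mul(Pow(Add(5, 4), -1), Add(-1, Mul(3, 4))), -3141)) = Mul(3195, Add(Mul(Pow(9, -1), Add(-1, 12)), -3141)) = Mul(3195, Add(Mul(Rational(1, 9), 11), -3141)) = Mul(3195, Add(Rational(11, 9), -3141)) = Mul(3195, Rational(-28258, 9)) = -10031590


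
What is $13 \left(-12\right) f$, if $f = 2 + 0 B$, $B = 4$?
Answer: $-312$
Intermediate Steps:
$f = 2$ ($f = 2 + 0 \cdot 4 = 2 + 0 = 2$)
$13 \left(-12\right) f = 13 \left(-12\right) 2 = \left(-156\right) 2 = -312$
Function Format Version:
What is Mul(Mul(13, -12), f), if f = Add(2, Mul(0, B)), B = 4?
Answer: -312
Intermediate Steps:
f = 2 (f = Add(2, Mul(0, 4)) = Add(2, 0) = 2)
Mul(Mul(13, -12), f) = Mul(Mul(13, -12), 2) = Mul(-156, 2) = -312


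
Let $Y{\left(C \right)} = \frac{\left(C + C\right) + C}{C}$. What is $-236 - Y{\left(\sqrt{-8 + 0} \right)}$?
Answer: $-239$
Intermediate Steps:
$Y{\left(C \right)} = 3$ ($Y{\left(C \right)} = \frac{2 C + C}{C} = \frac{3 C}{C} = 3$)
$-236 - Y{\left(\sqrt{-8 + 0} \right)} = -236 - 3 = -239$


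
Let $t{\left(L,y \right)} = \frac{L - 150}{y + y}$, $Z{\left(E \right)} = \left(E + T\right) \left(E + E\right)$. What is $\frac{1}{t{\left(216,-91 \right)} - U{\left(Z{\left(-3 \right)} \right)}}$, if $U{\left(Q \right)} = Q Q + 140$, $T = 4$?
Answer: $- \frac{91}{16049} \approx -0.0056701$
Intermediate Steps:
$Z{\left(E \right)} = 2 E \left(4 + E\right)$ ($Z{\left(E \right)} = \left(E + 4\right) \left(E + E\right) = \left(4 + E\right) 2 E = 2 E \left(4 + E\right)$)
$t{\left(L,y \right)} = \frac{-150 + L}{2 y}$
$U{\left(Q \right)} = 140 + Q^{2}$ ($U{\left(Q \right)} = Q^{2} + 140 = 140 + Q^{2}$)
$\frac{1}{t{\left(216,-91 \right)} - U{\left(Z{\left(-3 \right)} \right)}} = \frac{1}{\frac{-150 + 216}{2 \left(-91\right)} - \left(140 + \left(2 \left(-3\right) \left(4 - 3\right)\right)^{2}\right)} = \frac{1}{\frac{1}{2} \left(- \frac{1}{91}\right) 66 - \left(140 + \left(2 \left(-3\right) 1\right)^{2}\right)} = \frac{1}{- \frac{33}{91} - \left(140 + \left(-6\right)^{2}\right)} = \frac{1}{- \frac{33}{91} - \left(140 + 36\right)} = \frac{1}{- \frac{33}{91} - 176} = \frac{1}{- \frac{16049}{91}} = - \frac{91}{16049}$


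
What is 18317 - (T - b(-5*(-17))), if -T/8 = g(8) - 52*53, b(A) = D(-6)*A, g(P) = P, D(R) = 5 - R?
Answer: -2732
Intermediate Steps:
b(A) = 11*A (b(A) = (5 - 1*(-6))*A = (5 + 6)*A = 11*A)
T = 21984 (T = -8*(8 - 52*53) = -8*(8 - 2756) = -8*(-2748) = 21984)
18317 - (T - b(-5*(-17))) = 18317 - (21984 - 11*(-5*(-17))) = 18317 - (21984 - 11*85) = 18317 - (21984 - 1*935) = 18317 - (21984 - 935) = 18317 - 1*21049 = 18317 - 21049 = -2732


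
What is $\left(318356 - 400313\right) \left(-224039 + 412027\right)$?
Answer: $-15406932516$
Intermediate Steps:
$\left(318356 - 400313\right) \left(-224039 + 412027\right) = \left(-81957\right) 187988 = -15406932516$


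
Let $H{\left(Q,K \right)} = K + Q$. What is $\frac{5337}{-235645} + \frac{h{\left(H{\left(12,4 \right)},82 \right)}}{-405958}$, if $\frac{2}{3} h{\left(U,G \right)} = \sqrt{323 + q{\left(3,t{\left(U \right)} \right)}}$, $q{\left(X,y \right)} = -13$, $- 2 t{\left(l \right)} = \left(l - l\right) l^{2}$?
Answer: $- \frac{5337}{235645} - \frac{3 \sqrt{310}}{811916} \approx -0.022714$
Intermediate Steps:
$t{\left(l \right)} = 0$ ($t{\left(l \right)} = - \frac{\left(l - l\right) l^{2}}{2} = - \frac{0 l^{2}}{2} = \left(- \frac{1}{2}\right) 0 = 0$)
$h{\left(U,G \right)} = \frac{3 \sqrt{310}}{2}$ ($h{\left(U,G \right)} = \frac{3 \sqrt{323 - 13}}{2} = \frac{3 \sqrt{310}}{2}$)
$\frac{5337}{-235645} + \frac{h{\left(H{\left(12,4 \right)},82 \right)}}{-405958} = \frac{5337}{-235645} + \frac{\frac{3}{2} \sqrt{310}}{-405958} = 5337 \left(- \frac{1}{235645}\right) + \frac{3 \sqrt{310}}{2} \left(- \frac{1}{405958}\right) = - \frac{5337}{235645} - \frac{3 \sqrt{310}}{811916}$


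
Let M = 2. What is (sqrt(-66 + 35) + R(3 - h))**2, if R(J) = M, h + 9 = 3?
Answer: (2 + I*sqrt(31))**2 ≈ -27.0 + 22.271*I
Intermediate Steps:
h = -6 (h = -9 + 3 = -6)
R(J) = 2
(sqrt(-66 + 35) + R(3 - h))**2 = (sqrt(-66 + 35) + 2)**2 = (sqrt(-31) + 2)**2 = (I*sqrt(31) + 2)**2 = (2 + I*sqrt(31))**2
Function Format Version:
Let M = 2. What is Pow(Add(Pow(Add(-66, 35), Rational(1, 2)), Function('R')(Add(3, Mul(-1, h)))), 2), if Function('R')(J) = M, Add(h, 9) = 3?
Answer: Pow(Add(2, Mul(I, Pow(31, Rational(1, 2)))), 2) ≈ Add(-27.000, Mul(22.271, I))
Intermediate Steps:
h = -6 (h = Add(-9, 3) = -6)
Function('R')(J) = 2
Pow(Add(Pow(Add(-66, 35), Rational(1, 2)), Function('R')(Add(3, Mul(-1, h)))), 2) = Pow(Add(Pow(Add(-66, 35), Rational(1, 2)), 2), 2) = Pow(Add(Pow(-31, Rational(1, 2)), 2), 2) = Pow(Add(Mul(I, Pow(31, Rational(1, 2))), 2), 2) = Pow(Add(2, Mul(I, Pow(31, Rational(1, 2)))), 2)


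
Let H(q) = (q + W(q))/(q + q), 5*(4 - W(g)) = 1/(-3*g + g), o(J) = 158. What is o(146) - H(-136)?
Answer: 58267839/369920 ≈ 157.51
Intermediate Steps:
W(g) = 4 + 1/(10*g) (W(g) = 4 - 1/(5*(-3*g + g)) = 4 - (-1/(2*g))/5 = 4 - (-1)/(10*g) = 4 + 1/(10*g))
H(q) = (4 + q + 1/(10*q))/(2*q) (H(q) = (q + (4 + 1/(10*q)))/(q + q) = (4 + q + 1/(10*q))/((2*q)) = (4 + q + 1/(10*q))*(1/(2*q)) = (4 + q + 1/(10*q))/(2*q))
o(146) - H(-136) = 158 - (½ + 2/(-136) + (1/20)/(-136)²) = 158 - (½ + 2*(-1/136) + (1/20)*(1/18496)) = 158 - (½ - 1/68 + 1/369920) = 158 - 1*179521/369920 = 158 - 179521/369920 = 58267839/369920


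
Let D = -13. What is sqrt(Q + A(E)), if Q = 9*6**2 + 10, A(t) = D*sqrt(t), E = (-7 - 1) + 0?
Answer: sqrt(334 - 26*I*sqrt(2)) ≈ 18.303 - 1.0045*I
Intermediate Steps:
E = -8 (E = -8 + 0 = -8)
A(t) = -13*sqrt(t)
Q = 334 (Q = 9*36 + 10 = 324 + 10 = 334)
sqrt(Q + A(E)) = sqrt(334 - 26*I*sqrt(2))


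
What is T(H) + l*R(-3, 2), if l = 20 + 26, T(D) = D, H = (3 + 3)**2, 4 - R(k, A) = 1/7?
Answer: 1494/7 ≈ 213.43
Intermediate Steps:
R(k, A) = 27/7 (R(k, A) = 4 - 1/7 = 27/7)
H = 36 (H = 6**2 = 36)
l = 46
T(H) + l*R(-3, 2) = 36 + 46*(27/7) = 36 + 1242/7 = 1494/7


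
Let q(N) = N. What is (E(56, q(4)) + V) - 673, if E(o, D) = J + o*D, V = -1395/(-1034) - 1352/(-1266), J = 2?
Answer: -290989315/654522 ≈ -444.58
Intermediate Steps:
V = 1582019/654522 (V = -1395*(-1/1034) - 1352*(-1/1266) = 1395/1034 + 676/633 = 1582019/654522 ≈ 2.4171)
E(o, D) = 2 + D*o (E(o, D) = 2 + o*D = 2 + D*o)
(E(56, q(4)) + V) - 673 = ((2 + 4*56) + 1582019/654522) - 673 = ((2 + 224) + 1582019/654522) - 673 = (226 + 1582019/654522) - 673 = 149503991/654522 - 673 = -290989315/654522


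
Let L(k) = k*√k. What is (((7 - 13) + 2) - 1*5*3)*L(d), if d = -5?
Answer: 95*I*√5 ≈ 212.43*I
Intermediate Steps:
L(k) = k^(3/2)
(((7 - 13) + 2) - 1*5*3)*L(d) = (((7 - 13) + 2) - 1*5*3)*(-5)^(3/2) = ((-6 + 2) - 5*3)*(-5*I*√5) = (-4 - 15)*(-5*I*√5) = -(-95)*I*√5 = 95*I*√5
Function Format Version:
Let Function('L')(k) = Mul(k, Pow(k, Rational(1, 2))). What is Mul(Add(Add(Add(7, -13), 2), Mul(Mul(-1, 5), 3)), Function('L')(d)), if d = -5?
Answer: Mul(95, I, Pow(5, Rational(1, 2))) ≈ Mul(212.43, I)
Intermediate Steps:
Function('L')(k) = Pow(k, Rational(3, 2))
Mul(Add(Add(Add(7, -13), 2), Mul(Mul(-1, 5), 3)), Function('L')(d)) = Mul(Add(Add(Add(7, -13), 2), Mul(Mul(-1, 5), 3)), Pow(-5, Rational(3, 2))) = Mul(Add(Add(-6, 2), Mul(-5, 3)), Mul(-5, I, Pow(5, Rational(1, 2)))) = Mul(Add(-4, -15), Mul(-5, I, Pow(5, Rational(1, 2)))) = Mul(-19, Mul(-5, I, Pow(5, Rational(1, 2)))) = Mul(95, I, Pow(5, Rational(1, 2)))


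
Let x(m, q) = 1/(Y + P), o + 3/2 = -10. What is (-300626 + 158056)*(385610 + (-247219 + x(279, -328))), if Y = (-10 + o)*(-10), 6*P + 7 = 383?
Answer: -16435427684420/833 ≈ -1.9730e+10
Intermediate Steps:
P = 188/3 (P = -7/6 + (⅙)*383 = -7/6 + 383/6 = 188/3 ≈ 62.667)
o = -23/2 (o = -3/2 - 10 = -23/2 ≈ -11.500)
Y = 215 (Y = (-10 - 23/2)*(-10) = -43/2*(-10) = 215)
x(m, q) = 3/833 (x(m, q) = 1/(215 + 188/3) = 1/(833/3) = 3/833)
(-300626 + 158056)*(385610 + (-247219 + x(279, -328))) = (-300626 + 158056)*(385610 + (-247219 + 3/833)) = -142570*(385610 - 205933424/833) = -142570*115279706/833 = -16435427684420/833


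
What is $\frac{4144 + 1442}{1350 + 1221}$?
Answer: $\frac{1862}{857} \approx 2.1727$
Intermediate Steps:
$\frac{4144 + 1442}{1350 + 1221} = \frac{5586}{2571} = 5586 \cdot \frac{1}{2571} = \frac{1862}{857}$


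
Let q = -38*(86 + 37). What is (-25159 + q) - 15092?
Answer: -44925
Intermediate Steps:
q = -4674 (q = -38*123 = -4674)
(-25159 + q) - 15092 = (-25159 - 4674) - 15092 = -29833 - 15092 = -44925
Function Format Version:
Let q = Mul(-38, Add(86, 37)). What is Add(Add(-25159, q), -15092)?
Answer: -44925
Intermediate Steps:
q = -4674 (q = Mul(-38, 123) = -4674)
Add(Add(-25159, q), -15092) = Add(Add(-25159, -4674), -15092) = Add(-29833, -15092) = -44925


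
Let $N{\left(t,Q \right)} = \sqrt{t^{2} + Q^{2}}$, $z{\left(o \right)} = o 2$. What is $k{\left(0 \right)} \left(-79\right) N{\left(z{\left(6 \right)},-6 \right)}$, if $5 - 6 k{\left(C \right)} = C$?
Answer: $- 395 \sqrt{5} \approx -883.25$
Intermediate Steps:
$z{\left(o \right)} = 2 o$
$N{\left(t,Q \right)} = \sqrt{Q^{2} + t^{2}}$
$k{\left(C \right)} = \frac{5}{6} - \frac{C}{6}$
$k{\left(0 \right)} \left(-79\right) N{\left(z{\left(6 \right)},-6 \right)} = \left(\frac{5}{6} - 0\right) \left(-79\right) \sqrt{\left(-6\right)^{2} + \left(2 \cdot 6\right)^{2}} = \left(\frac{5}{6} + 0\right) \left(-79\right) \sqrt{36 + 12^{2}} = \frac{5}{6} \left(-79\right) \sqrt{36 + 144} = - \frac{395 \sqrt{180}}{6} = - \frac{395 \cdot 6 \sqrt{5}}{6} = - 395 \sqrt{5}$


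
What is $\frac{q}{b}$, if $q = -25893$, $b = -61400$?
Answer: $\frac{25893}{61400} \approx 0.42171$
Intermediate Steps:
$\frac{q}{b} = - \frac{25893}{-61400} = \left(-25893\right) \left(- \frac{1}{61400}\right) = \frac{25893}{61400}$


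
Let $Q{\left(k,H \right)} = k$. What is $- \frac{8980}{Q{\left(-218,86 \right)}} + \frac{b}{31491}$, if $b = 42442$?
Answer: $\frac{146020768}{3432519} \approx 42.54$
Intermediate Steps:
$- \frac{8980}{Q{\left(-218,86 \right)}} + \frac{b}{31491} = - \frac{8980}{-218} + \frac{42442}{31491} = \left(-8980\right) \left(- \frac{1}{218}\right) + 42442 \cdot \frac{1}{31491} = \frac{4490}{109} + \frac{42442}{31491} = \frac{146020768}{3432519}$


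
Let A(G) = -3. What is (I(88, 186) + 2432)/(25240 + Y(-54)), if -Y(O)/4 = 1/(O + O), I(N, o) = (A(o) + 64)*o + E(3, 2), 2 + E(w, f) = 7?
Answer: 372141/681481 ≈ 0.54608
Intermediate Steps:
E(w, f) = 5 (E(w, f) = -2 + 7 = 5)
I(N, o) = 5 + 61*o (I(N, o) = (-3 + 64)*o + 5 = 61*o + 5 = 5 + 61*o)
Y(O) = -2/O (Y(O) = -4/(O + O) = -4*1/(2*O) = -2/O)
(I(88, 186) + 2432)/(25240 + Y(-54)) = ((5 + 61*186) + 2432)/(25240 - 2/(-54)) = ((5 + 11346) + 2432)/(25240 - 2*(-1/54)) = (11351 + 2432)/(25240 + 1/27) = 13783/(681481/27) = 13783*(27/681481) = 372141/681481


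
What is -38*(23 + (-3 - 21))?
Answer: 38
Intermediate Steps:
-38*(23 + (-3 - 21)) = -38*(23 - 24) = -38*(-1) = 38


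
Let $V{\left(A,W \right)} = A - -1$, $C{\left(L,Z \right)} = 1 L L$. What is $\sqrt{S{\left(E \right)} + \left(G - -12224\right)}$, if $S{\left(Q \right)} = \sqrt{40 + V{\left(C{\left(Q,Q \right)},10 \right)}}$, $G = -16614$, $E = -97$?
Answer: $\sqrt{-4390 + 15 \sqrt{42}} \approx 65.519 i$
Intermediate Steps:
$C{\left(L,Z \right)} = L^{2}$ ($C{\left(L,Z \right)} = L L = L^{2}$)
$V{\left(A,W \right)} = 1 + A$ ($V{\left(A,W \right)} = A + 1 = 1 + A$)
$S{\left(Q \right)} = \sqrt{41 + Q^{2}}$ ($S{\left(Q \right)} = \sqrt{40 + \left(1 + Q^{2}\right)} = \sqrt{41 + Q^{2}}$)
$\sqrt{S{\left(E \right)} + \left(G - -12224\right)} = \sqrt{\sqrt{41 + \left(-97\right)^{2}} - 4390} = \sqrt{\sqrt{41 + 9409} + \left(-16614 + 12224\right)} = \sqrt{\sqrt{9450} - 4390} = \sqrt{15 \sqrt{42} - 4390} = \sqrt{-4390 + 15 \sqrt{42}}$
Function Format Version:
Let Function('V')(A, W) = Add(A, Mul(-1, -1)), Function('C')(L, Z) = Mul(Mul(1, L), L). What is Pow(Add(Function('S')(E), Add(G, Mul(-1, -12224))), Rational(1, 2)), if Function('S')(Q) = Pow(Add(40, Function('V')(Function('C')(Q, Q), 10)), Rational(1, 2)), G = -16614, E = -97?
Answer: Pow(Add(-4390, Mul(15, Pow(42, Rational(1, 2)))), Rational(1, 2)) ≈ Mul(65.519, I)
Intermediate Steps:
Function('C')(L, Z) = Pow(L, 2) (Function('C')(L, Z) = Mul(L, L) = Pow(L, 2))
Function('V')(A, W) = Add(1, A) (Function('V')(A, W) = Add(A, 1) = Add(1, A))
Function('S')(Q) = Pow(Add(41, Pow(Q, 2)), Rational(1, 2)) (Function('S')(Q) = Pow(Add(40, Add(1, Pow(Q, 2))), Rational(1, 2)) = Pow(Add(41, Pow(Q, 2)), Rational(1, 2)))
Pow(Add(Function('S')(E), Add(G, Mul(-1, -12224))), Rational(1, 2)) = Pow(Add(Pow(Add(41, Pow(-97, 2)), Rational(1, 2)), Add(-16614, Mul(-1, -12224))), Rational(1, 2)) = Pow(Add(Pow(Add(41, 9409), Rational(1, 2)), Add(-16614, 12224)), Rational(1, 2)) = Pow(Add(Pow(9450, Rational(1, 2)), -4390), Rational(1, 2)) = Pow(Add(Mul(15, Pow(42, Rational(1, 2))), -4390), Rational(1, 2)) = Pow(Add(-4390, Mul(15, Pow(42, Rational(1, 2)))), Rational(1, 2))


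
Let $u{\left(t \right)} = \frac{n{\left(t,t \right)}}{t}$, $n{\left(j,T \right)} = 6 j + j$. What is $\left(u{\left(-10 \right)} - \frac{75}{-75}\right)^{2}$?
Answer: $64$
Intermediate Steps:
$n{\left(j,T \right)} = 7 j$
$u{\left(t \right)} = 7$ ($u{\left(t \right)} = \frac{7 t}{t} = 7$)
$\left(u{\left(-10 \right)} - \frac{75}{-75}\right)^{2} = \left(7 - \frac{75}{-75}\right)^{2} = \left(7 - -1\right)^{2} = \left(7 + 1\right)^{2} = 8^{2} = 64$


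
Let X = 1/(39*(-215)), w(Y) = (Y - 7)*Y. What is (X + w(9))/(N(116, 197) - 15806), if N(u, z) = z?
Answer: -150929/130881465 ≈ -0.0011532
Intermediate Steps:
w(Y) = Y*(-7 + Y) (w(Y) = (-7 + Y)*Y = Y*(-7 + Y))
X = -1/8385 (X = 1/(-8385) = -1/8385 ≈ -0.00011926)
(X + w(9))/(N(116, 197) - 15806) = (-1/8385 + 9*(-7 + 9))/(197 - 15806) = (-1/8385 + 9*2)/(-15609) = (-1/8385 + 18)*(-1/15609) = (150929/8385)*(-1/15609) = -150929/130881465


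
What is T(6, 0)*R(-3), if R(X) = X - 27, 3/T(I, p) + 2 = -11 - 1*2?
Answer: 6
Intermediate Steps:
T(I, p) = -1/5 (T(I, p) = 3/(-2 + (-11 - 1*2)) = 3/(-2 + (-11 - 2)) = 3/(-2 - 13) = 3/(-15) = 3*(-1/15) = -1/5)
R(X) = -27 + X
T(6, 0)*R(-3) = -(-27 - 3)/5 = -1/5*(-30) = 6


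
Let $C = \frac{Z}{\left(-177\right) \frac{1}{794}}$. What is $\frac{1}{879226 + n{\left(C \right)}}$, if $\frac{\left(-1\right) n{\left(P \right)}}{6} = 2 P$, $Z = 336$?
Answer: $\frac{59}{52941470} \approx 1.1144 \cdot 10^{-6}$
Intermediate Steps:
$C = - \frac{88928}{59}$ ($C = \frac{336}{\left(-177\right) \frac{1}{794}} = \frac{336}{- \frac{177}{794}} = 336 \left(- \frac{794}{177}\right) = - \frac{88928}{59} \approx -1507.3$)
$n{\left(P \right)} = - 12 P$ ($n{\left(P \right)} = - 6 \cdot 2 P = - 12 P$)
$\frac{1}{879226 + n{\left(C \right)}} = \frac{1}{879226 - - \frac{1067136}{59}} = \frac{1}{879226 + \frac{1067136}{59}} = \frac{1}{\frac{52941470}{59}} = \frac{59}{52941470}$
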